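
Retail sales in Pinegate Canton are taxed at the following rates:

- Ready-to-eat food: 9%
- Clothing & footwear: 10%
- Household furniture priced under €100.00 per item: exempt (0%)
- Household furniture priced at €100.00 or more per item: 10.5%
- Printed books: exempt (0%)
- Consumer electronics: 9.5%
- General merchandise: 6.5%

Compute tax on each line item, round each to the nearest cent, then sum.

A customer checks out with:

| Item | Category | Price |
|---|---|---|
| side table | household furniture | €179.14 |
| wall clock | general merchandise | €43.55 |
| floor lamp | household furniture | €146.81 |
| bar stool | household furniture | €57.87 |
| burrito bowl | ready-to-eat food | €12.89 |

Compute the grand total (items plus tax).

Side table €179.14: household furniture, €100.00 or more → 10.5% → €18.81
Wall clock €43.55: general merchandise → 6.5% → €2.83
Floor lamp €146.81: household furniture, €100.00 or more → 10.5% → €15.42
Bar stool €57.87: household furniture, under €100.00 → 0% → €0.00
Burrito bowl €12.89: ready-to-eat food → 9% → €1.16
Subtotal = €440.26; tax = €38.22; total due = €478.48

€478.48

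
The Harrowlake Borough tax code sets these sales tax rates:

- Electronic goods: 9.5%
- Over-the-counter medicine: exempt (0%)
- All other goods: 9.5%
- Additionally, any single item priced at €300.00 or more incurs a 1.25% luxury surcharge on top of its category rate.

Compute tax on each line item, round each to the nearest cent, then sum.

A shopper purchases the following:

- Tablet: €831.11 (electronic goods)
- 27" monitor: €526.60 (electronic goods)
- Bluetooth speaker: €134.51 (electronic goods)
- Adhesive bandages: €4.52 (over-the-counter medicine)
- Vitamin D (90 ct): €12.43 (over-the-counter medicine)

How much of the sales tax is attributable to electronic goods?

€158.73

Tablet €831.11: electronic goods → 9.5% + 1.25% surcharge = 10.75% → €89.34
27" monitor €526.60: electronic goods → 9.5% + 1.25% surcharge = 10.75% → €56.61
Bluetooth speaker €134.51: electronic goods → 9.5% → €12.78
Tax on electronic goods = €89.34 + €56.61 + €12.78 = €158.73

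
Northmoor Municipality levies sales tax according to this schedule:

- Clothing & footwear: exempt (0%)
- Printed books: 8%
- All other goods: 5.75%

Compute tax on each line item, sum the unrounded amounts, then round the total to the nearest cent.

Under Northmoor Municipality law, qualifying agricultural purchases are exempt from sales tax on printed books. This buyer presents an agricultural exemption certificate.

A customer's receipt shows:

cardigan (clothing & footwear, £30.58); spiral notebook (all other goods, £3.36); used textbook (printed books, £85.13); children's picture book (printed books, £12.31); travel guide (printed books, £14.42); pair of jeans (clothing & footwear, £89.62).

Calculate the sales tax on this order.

£0.19

Cardigan £30.58: clothing & footwear → 0% → £0.00
Spiral notebook £3.36: all other goods → 5.75% → £0.1932
Used textbook £85.13: printed books, buyer-exempt → 0% → £0.00
Children's picture book £12.31: printed books, buyer-exempt → 0% → £0.00
Travel guide £14.42: printed books, buyer-exempt → 0% → £0.00
Pair of jeans £89.62: clothing & footwear → 0% → £0.00
Unrounded tax sum = £0.1932 → £0.19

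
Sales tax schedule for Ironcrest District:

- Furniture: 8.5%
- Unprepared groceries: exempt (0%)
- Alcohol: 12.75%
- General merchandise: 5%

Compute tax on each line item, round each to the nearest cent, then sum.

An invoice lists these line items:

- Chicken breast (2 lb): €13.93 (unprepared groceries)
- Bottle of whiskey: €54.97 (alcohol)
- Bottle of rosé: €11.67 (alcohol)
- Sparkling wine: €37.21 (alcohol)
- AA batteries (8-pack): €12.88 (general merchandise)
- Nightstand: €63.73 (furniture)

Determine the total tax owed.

Chicken breast (2 lb) €13.93: unprepared groceries → 0% → €0.00
Bottle of whiskey €54.97: alcohol → 12.75% → €7.01
Bottle of rosé €11.67: alcohol → 12.75% → €1.49
Sparkling wine €37.21: alcohol → 12.75% → €4.74
AA batteries (8-pack) €12.88: general merchandise → 5% → €0.64
Nightstand €63.73: furniture → 8.5% → €5.42
Total tax = €7.01 + €1.49 + €4.74 + €0.64 + €5.42 = €19.30

€19.30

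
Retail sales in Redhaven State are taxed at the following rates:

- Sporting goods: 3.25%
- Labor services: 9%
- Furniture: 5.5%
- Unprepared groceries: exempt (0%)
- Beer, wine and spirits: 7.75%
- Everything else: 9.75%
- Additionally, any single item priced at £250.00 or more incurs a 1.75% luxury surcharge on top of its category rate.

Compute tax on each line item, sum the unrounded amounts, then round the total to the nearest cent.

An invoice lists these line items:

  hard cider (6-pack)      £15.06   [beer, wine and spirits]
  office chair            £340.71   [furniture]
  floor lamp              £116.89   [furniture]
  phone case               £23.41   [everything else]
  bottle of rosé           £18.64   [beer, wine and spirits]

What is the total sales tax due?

£36.02

Hard cider (6-pack) £15.06: beer, wine and spirits → 7.75% → £1.16715
Office chair £340.71: furniture → 5.5% + 1.75% surcharge = 7.25% → £24.701475
Floor lamp £116.89: furniture → 5.5% → £6.42895
Phone case £23.41: everything else → 9.75% → £2.282475
Bottle of rosé £18.64: beer, wine and spirits → 7.75% → £1.4446
Unrounded tax sum = £36.02465 → £36.02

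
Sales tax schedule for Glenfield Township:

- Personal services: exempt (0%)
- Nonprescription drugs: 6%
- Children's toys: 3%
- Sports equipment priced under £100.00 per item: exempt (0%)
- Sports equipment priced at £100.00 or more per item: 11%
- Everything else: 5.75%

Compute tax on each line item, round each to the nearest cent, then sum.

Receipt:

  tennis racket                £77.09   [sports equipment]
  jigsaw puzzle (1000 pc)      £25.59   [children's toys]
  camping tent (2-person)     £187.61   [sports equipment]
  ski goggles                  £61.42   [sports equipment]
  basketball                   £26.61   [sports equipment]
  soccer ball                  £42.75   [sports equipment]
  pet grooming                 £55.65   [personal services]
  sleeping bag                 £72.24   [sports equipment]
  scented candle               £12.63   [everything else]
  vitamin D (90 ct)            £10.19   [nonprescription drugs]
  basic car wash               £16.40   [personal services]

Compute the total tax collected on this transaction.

Tennis racket £77.09: sports equipment, under £100.00 → 0% → £0.00
Jigsaw puzzle (1000 pc) £25.59: children's toys → 3% → £0.77
Camping tent (2-person) £187.61: sports equipment, £100.00 or more → 11% → £20.64
Ski goggles £61.42: sports equipment, under £100.00 → 0% → £0.00
Basketball £26.61: sports equipment, under £100.00 → 0% → £0.00
Soccer ball £42.75: sports equipment, under £100.00 → 0% → £0.00
Pet grooming £55.65: personal services → 0% → £0.00
Sleeping bag £72.24: sports equipment, under £100.00 → 0% → £0.00
Scented candle £12.63: everything else → 5.75% → £0.73
Vitamin D (90 ct) £10.19: nonprescription drugs → 6% → £0.61
Basic car wash £16.40: personal services → 0% → £0.00
Total tax = £0.77 + £20.64 + £0.73 + £0.61 = £22.75

£22.75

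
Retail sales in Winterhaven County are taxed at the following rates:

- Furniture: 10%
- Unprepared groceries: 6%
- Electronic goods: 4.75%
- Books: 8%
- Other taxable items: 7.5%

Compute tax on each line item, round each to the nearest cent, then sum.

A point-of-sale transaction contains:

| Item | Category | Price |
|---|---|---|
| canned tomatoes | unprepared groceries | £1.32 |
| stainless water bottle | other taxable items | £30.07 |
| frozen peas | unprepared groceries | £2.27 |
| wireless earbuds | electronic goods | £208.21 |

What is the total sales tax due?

Canned tomatoes £1.32: unprepared groceries → 6% → £0.08
Stainless water bottle £30.07: other taxable items → 7.5% → £2.26
Frozen peas £2.27: unprepared groceries → 6% → £0.14
Wireless earbuds £208.21: electronic goods → 4.75% → £9.89
Total tax = £0.08 + £2.26 + £0.14 + £9.89 = £12.37

£12.37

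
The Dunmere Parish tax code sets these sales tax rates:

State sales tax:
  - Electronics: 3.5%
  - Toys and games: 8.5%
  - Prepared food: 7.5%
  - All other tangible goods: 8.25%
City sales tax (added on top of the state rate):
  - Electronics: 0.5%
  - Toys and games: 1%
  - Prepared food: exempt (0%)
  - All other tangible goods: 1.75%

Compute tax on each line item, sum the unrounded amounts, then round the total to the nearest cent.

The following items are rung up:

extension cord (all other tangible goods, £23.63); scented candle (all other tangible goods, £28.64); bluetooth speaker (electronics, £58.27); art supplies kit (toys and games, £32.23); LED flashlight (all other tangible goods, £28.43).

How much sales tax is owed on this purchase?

£13.46

Extension cord £23.63: all other tangible goods → 8.25% + 1.75% city = 10% → £2.363
Scented candle £28.64: all other tangible goods → 8.25% + 1.75% city = 10% → £2.864
Bluetooth speaker £58.27: electronics → 3.5% + 0.5% city = 4% → £2.3308
Art supplies kit £32.23: toys and games → 8.5% + 1% city = 9.5% → £3.06185
LED flashlight £28.43: all other tangible goods → 8.25% + 1.75% city = 10% → £2.843
Unrounded tax sum = £13.46265 → £13.46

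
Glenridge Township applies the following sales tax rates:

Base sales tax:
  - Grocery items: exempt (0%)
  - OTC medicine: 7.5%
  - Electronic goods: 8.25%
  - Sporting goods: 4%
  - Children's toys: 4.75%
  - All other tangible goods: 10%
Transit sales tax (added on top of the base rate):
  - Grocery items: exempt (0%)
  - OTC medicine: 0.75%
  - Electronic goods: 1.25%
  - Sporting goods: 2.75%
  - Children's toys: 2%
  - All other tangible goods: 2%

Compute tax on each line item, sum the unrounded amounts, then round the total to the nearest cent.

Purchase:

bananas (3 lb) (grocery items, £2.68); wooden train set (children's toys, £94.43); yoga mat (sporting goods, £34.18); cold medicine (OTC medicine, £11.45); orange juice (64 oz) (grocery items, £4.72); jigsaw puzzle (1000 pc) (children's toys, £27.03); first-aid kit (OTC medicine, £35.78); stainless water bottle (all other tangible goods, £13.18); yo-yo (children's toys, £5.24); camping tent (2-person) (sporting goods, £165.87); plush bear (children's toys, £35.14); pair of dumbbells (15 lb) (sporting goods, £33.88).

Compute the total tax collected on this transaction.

Bananas (3 lb) £2.68: grocery items → 0% + 0% transit = 0% → £0.00
Wooden train set £94.43: children's toys → 4.75% + 2% transit = 6.75% → £6.374025
Yoga mat £34.18: sporting goods → 4% + 2.75% transit = 6.75% → £2.30715
Cold medicine £11.45: OTC medicine → 7.5% + 0.75% transit = 8.25% → £0.944625
Orange juice (64 oz) £4.72: grocery items → 0% + 0% transit = 0% → £0.00
Jigsaw puzzle (1000 pc) £27.03: children's toys → 4.75% + 2% transit = 6.75% → £1.824525
First-aid kit £35.78: OTC medicine → 7.5% + 0.75% transit = 8.25% → £2.95185
Stainless water bottle £13.18: all other tangible goods → 10% + 2% transit = 12% → £1.5816
Yo-yo £5.24: children's toys → 4.75% + 2% transit = 6.75% → £0.3537
Camping tent (2-person) £165.87: sporting goods → 4% + 2.75% transit = 6.75% → £11.196225
Plush bear £35.14: children's toys → 4.75% + 2% transit = 6.75% → £2.37195
Pair of dumbbells (15 lb) £33.88: sporting goods → 4% + 2.75% transit = 6.75% → £2.2869
Unrounded tax sum = £32.19255 → £32.19

£32.19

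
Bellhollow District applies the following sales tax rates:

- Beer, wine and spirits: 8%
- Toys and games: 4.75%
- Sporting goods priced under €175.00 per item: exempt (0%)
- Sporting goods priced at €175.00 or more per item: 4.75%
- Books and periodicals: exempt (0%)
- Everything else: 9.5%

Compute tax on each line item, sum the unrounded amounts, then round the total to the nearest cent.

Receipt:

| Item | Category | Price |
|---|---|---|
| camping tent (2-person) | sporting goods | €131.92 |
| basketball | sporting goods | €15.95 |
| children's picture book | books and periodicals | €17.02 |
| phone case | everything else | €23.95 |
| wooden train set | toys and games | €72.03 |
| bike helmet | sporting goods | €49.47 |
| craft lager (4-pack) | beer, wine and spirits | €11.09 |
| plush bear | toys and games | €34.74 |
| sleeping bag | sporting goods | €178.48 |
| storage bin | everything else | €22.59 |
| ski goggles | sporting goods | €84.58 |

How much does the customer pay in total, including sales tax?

€660.68

Camping tent (2-person) €131.92: sporting goods, under €175.00 → 0% → €0.00
Basketball €15.95: sporting goods, under €175.00 → 0% → €0.00
Children's picture book €17.02: books and periodicals → 0% → €0.00
Phone case €23.95: everything else → 9.5% → €2.27525
Wooden train set €72.03: toys and games → 4.75% → €3.421425
Bike helmet €49.47: sporting goods, under €175.00 → 0% → €0.00
Craft lager (4-pack) €11.09: beer, wine and spirits → 8% → €0.8872
Plush bear €34.74: toys and games → 4.75% → €1.65015
Sleeping bag €178.48: sporting goods, €175.00 or more → 4.75% → €8.4778
Storage bin €22.59: everything else → 9.5% → €2.14605
Ski goggles €84.58: sporting goods, under €175.00 → 0% → €0.00
Subtotal = €641.82; unrounded tax = €18.857875 → €18.86; total due = €660.68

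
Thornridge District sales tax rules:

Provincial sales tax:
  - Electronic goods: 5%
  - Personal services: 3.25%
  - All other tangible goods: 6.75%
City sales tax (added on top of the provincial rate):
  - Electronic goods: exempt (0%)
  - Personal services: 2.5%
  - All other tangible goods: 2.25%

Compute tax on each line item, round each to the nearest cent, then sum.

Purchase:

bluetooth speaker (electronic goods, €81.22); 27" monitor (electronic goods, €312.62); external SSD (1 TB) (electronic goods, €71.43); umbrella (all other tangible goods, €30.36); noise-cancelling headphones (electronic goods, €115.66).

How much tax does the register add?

Bluetooth speaker €81.22: electronic goods → 5% + 0% city = 5% → €4.06
27" monitor €312.62: electronic goods → 5% + 0% city = 5% → €15.63
External SSD (1 TB) €71.43: electronic goods → 5% + 0% city = 5% → €3.57
Umbrella €30.36: all other tangible goods → 6.75% + 2.25% city = 9% → €2.73
Noise-cancelling headphones €115.66: electronic goods → 5% + 0% city = 5% → €5.78
Total tax = €4.06 + €15.63 + €3.57 + €2.73 + €5.78 = €31.77

€31.77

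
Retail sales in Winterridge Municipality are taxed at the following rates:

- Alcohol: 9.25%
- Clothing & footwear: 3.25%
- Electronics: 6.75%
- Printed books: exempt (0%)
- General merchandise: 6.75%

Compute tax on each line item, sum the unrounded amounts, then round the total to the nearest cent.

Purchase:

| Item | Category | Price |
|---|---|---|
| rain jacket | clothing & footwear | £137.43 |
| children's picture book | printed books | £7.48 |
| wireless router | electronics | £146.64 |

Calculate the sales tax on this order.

£14.36

Rain jacket £137.43: clothing & footwear → 3.25% → £4.466475
Children's picture book £7.48: printed books → 0% → £0.00
Wireless router £146.64: electronics → 6.75% → £9.8982
Unrounded tax sum = £14.364675 → £14.36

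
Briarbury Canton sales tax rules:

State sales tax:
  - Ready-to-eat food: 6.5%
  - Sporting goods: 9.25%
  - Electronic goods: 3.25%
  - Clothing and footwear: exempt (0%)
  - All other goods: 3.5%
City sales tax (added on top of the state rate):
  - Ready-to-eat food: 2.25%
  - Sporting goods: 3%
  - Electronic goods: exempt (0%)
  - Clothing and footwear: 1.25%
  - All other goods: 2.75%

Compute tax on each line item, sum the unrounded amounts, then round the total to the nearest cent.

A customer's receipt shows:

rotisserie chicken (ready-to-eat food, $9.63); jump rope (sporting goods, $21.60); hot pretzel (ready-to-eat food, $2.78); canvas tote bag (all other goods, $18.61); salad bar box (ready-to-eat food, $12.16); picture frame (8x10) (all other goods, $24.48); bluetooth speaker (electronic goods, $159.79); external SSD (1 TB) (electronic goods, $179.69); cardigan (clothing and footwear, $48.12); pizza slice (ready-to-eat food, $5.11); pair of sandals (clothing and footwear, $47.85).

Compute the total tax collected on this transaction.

Rotisserie chicken $9.63: ready-to-eat food → 6.5% + 2.25% city = 8.75% → $0.842625
Jump rope $21.60: sporting goods → 9.25% + 3% city = 12.25% → $2.646
Hot pretzel $2.78: ready-to-eat food → 6.5% + 2.25% city = 8.75% → $0.24325
Canvas tote bag $18.61: all other goods → 3.5% + 2.75% city = 6.25% → $1.163125
Salad bar box $12.16: ready-to-eat food → 6.5% + 2.25% city = 8.75% → $1.064
Picture frame (8x10) $24.48: all other goods → 3.5% + 2.75% city = 6.25% → $1.53
Bluetooth speaker $159.79: electronic goods → 3.25% + 0% city = 3.25% → $5.193175
External SSD (1 TB) $179.69: electronic goods → 3.25% + 0% city = 3.25% → $5.839925
Cardigan $48.12: clothing and footwear → 0% + 1.25% city = 1.25% → $0.6015
Pizza slice $5.11: ready-to-eat food → 6.5% + 2.25% city = 8.75% → $0.447125
Pair of sandals $47.85: clothing and footwear → 0% + 1.25% city = 1.25% → $0.598125
Unrounded tax sum = $20.16885 → $20.17

$20.17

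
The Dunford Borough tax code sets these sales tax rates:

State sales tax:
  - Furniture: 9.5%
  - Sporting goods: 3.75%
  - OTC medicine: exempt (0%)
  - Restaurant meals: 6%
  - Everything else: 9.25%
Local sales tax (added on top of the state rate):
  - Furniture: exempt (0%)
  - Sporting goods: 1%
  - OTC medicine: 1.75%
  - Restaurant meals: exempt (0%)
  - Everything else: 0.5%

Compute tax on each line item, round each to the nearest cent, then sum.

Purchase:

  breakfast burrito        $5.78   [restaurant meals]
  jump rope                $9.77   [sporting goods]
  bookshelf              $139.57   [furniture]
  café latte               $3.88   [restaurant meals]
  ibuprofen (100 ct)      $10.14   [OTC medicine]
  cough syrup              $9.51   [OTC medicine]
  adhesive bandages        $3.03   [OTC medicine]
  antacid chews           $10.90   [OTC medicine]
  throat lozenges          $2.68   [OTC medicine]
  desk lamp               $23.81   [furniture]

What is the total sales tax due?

Breakfast burrito $5.78: restaurant meals → 6% + 0% local = 6% → $0.35
Jump rope $9.77: sporting goods → 3.75% + 1% local = 4.75% → $0.46
Bookshelf $139.57: furniture → 9.5% + 0% local = 9.5% → $13.26
Café latte $3.88: restaurant meals → 6% + 0% local = 6% → $0.23
Ibuprofen (100 ct) $10.14: OTC medicine → 0% + 1.75% local = 1.75% → $0.18
Cough syrup $9.51: OTC medicine → 0% + 1.75% local = 1.75% → $0.17
Adhesive bandages $3.03: OTC medicine → 0% + 1.75% local = 1.75% → $0.05
Antacid chews $10.90: OTC medicine → 0% + 1.75% local = 1.75% → $0.19
Throat lozenges $2.68: OTC medicine → 0% + 1.75% local = 1.75% → $0.05
Desk lamp $23.81: furniture → 9.5% + 0% local = 9.5% → $2.26
Total tax = $0.35 + $0.46 + $13.26 + $0.23 + $0.18 + $0.17 + $0.05 + $0.19 + $0.05 + $2.26 = $17.20

$17.20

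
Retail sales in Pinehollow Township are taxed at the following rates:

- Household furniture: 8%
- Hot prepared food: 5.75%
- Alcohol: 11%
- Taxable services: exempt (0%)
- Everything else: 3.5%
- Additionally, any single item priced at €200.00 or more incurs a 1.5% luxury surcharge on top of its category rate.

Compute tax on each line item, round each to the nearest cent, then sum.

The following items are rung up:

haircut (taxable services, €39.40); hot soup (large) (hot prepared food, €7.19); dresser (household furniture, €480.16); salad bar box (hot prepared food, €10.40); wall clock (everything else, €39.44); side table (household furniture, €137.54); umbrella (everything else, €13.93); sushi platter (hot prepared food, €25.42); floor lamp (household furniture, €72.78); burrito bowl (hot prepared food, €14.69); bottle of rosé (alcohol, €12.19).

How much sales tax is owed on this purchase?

€68.96

Haircut €39.40: taxable services → 0% → €0.00
Hot soup (large) €7.19: hot prepared food → 5.75% → €0.41
Dresser €480.16: household furniture → 8% + 1.5% surcharge = 9.5% → €45.62
Salad bar box €10.40: hot prepared food → 5.75% → €0.60
Wall clock €39.44: everything else → 3.5% → €1.38
Side table €137.54: household furniture → 8% → €11.00
Umbrella €13.93: everything else → 3.5% → €0.49
Sushi platter €25.42: hot prepared food → 5.75% → €1.46
Floor lamp €72.78: household furniture → 8% → €5.82
Burrito bowl €14.69: hot prepared food → 5.75% → €0.84
Bottle of rosé €12.19: alcohol → 11% → €1.34
Total tax = €0.41 + €45.62 + €0.60 + €1.38 + €11.00 + €0.49 + €1.46 + €5.82 + €0.84 + €1.34 = €68.96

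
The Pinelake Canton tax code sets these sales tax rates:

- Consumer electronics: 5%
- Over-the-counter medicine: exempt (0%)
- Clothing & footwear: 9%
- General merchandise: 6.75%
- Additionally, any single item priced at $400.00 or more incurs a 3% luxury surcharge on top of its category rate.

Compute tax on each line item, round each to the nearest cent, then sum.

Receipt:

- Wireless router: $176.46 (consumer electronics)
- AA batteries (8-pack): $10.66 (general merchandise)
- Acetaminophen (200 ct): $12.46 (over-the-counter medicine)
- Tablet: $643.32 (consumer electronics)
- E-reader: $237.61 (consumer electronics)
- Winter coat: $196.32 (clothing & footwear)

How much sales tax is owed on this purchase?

$90.56

Wireless router $176.46: consumer electronics → 5% → $8.82
AA batteries (8-pack) $10.66: general merchandise → 6.75% → $0.72
Acetaminophen (200 ct) $12.46: over-the-counter medicine → 0% → $0.00
Tablet $643.32: consumer electronics → 5% + 3% surcharge = 8% → $51.47
E-reader $237.61: consumer electronics → 5% → $11.88
Winter coat $196.32: clothing & footwear → 9% → $17.67
Total tax = $8.82 + $0.72 + $51.47 + $11.88 + $17.67 = $90.56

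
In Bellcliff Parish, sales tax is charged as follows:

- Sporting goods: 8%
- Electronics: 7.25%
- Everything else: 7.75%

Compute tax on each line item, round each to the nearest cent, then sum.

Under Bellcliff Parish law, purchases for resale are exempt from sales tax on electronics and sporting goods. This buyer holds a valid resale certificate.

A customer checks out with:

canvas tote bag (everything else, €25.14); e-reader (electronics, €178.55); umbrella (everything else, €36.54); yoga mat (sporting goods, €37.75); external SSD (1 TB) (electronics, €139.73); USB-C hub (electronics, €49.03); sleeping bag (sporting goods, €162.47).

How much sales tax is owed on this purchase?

€4.78

Canvas tote bag €25.14: everything else → 7.75% → €1.95
E-reader €178.55: electronics, buyer-exempt → 0% → €0.00
Umbrella €36.54: everything else → 7.75% → €2.83
Yoga mat €37.75: sporting goods, buyer-exempt → 0% → €0.00
External SSD (1 TB) €139.73: electronics, buyer-exempt → 0% → €0.00
USB-C hub €49.03: electronics, buyer-exempt → 0% → €0.00
Sleeping bag €162.47: sporting goods, buyer-exempt → 0% → €0.00
Total tax = €1.95 + €2.83 = €4.78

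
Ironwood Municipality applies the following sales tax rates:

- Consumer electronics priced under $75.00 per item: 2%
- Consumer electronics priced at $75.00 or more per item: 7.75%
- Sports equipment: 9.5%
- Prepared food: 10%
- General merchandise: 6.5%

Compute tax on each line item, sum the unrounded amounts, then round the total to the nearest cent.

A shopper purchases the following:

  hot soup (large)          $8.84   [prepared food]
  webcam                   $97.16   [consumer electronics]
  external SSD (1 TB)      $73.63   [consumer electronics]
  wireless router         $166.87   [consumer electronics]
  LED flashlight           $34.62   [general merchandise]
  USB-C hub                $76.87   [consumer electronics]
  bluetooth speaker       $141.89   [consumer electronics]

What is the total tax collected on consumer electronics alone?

$38.89

Webcam $97.16: consumer electronics, $75.00 or more → 7.75% → $7.5299
External SSD (1 TB) $73.63: consumer electronics, under $75.00 → 2% → $1.4726
Wireless router $166.87: consumer electronics, $75.00 or more → 7.75% → $12.932425
USB-C hub $76.87: consumer electronics, $75.00 or more → 7.75% → $5.957425
Bluetooth speaker $141.89: consumer electronics, $75.00 or more → 7.75% → $10.996475
Tax on consumer electronics: unrounded sum = $38.888825 → $38.89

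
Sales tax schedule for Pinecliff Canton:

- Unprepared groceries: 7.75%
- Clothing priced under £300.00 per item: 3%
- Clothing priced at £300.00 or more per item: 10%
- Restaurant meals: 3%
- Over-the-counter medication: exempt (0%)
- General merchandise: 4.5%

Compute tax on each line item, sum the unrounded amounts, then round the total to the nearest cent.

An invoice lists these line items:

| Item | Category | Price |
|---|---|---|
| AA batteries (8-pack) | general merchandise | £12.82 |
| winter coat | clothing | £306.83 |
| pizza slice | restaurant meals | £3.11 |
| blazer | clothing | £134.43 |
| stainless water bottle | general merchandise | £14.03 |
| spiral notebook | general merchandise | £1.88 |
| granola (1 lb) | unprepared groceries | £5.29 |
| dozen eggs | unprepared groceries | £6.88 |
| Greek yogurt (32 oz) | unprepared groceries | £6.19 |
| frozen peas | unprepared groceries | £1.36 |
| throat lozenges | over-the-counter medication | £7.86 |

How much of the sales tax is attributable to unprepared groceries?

£1.53

Granola (1 lb) £5.29: unprepared groceries → 7.75% → £0.409975
Dozen eggs £6.88: unprepared groceries → 7.75% → £0.5332
Greek yogurt (32 oz) £6.19: unprepared groceries → 7.75% → £0.479725
Frozen peas £1.36: unprepared groceries → 7.75% → £0.1054
Tax on unprepared groceries: unrounded sum = £1.5283 → £1.53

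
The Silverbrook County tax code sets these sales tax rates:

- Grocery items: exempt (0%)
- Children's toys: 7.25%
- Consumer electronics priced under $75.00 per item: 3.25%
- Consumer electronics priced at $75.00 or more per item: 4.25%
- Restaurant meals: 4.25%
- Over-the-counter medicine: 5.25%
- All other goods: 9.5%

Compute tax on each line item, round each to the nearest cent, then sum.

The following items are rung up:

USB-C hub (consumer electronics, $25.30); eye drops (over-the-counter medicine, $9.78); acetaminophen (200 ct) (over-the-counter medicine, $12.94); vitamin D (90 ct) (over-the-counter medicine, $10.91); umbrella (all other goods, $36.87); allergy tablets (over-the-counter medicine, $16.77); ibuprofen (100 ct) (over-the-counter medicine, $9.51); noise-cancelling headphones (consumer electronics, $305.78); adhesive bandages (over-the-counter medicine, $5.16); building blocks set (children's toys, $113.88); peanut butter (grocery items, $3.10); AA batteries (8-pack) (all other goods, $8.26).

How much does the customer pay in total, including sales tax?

USB-C hub $25.30: consumer electronics, under $75.00 → 3.25% → $0.82
Eye drops $9.78: over-the-counter medicine → 5.25% → $0.51
Acetaminophen (200 ct) $12.94: over-the-counter medicine → 5.25% → $0.68
Vitamin D (90 ct) $10.91: over-the-counter medicine → 5.25% → $0.57
Umbrella $36.87: all other goods → 9.5% → $3.50
Allergy tablets $16.77: over-the-counter medicine → 5.25% → $0.88
Ibuprofen (100 ct) $9.51: over-the-counter medicine → 5.25% → $0.50
Noise-cancelling headphones $305.78: consumer electronics, $75.00 or more → 4.25% → $13.00
Adhesive bandages $5.16: over-the-counter medicine → 5.25% → $0.27
Building blocks set $113.88: children's toys → 7.25% → $8.26
Peanut butter $3.10: grocery items → 0% → $0.00
AA batteries (8-pack) $8.26: all other goods → 9.5% → $0.78
Subtotal = $558.26; tax = $29.77; total due = $588.03

$588.03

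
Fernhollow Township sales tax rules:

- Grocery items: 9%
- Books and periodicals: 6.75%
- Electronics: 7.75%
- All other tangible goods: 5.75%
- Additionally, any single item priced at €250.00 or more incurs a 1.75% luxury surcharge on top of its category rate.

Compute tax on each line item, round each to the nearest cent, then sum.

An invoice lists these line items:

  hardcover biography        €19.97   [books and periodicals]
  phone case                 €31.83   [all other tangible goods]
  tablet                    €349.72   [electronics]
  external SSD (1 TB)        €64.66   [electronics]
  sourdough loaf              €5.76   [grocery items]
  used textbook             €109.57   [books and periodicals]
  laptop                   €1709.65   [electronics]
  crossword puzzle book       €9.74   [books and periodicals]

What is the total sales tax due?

Hardcover biography €19.97: books and periodicals → 6.75% → €1.35
Phone case €31.83: all other tangible goods → 5.75% → €1.83
Tablet €349.72: electronics → 7.75% + 1.75% surcharge = 9.5% → €33.22
External SSD (1 TB) €64.66: electronics → 7.75% → €5.01
Sourdough loaf €5.76: grocery items → 9% → €0.52
Used textbook €109.57: books and periodicals → 6.75% → €7.40
Laptop €1709.65: electronics → 7.75% + 1.75% surcharge = 9.5% → €162.42
Crossword puzzle book €9.74: books and periodicals → 6.75% → €0.66
Total tax = €1.35 + €1.83 + €33.22 + €5.01 + €0.52 + €7.40 + €162.42 + €0.66 = €212.41

€212.41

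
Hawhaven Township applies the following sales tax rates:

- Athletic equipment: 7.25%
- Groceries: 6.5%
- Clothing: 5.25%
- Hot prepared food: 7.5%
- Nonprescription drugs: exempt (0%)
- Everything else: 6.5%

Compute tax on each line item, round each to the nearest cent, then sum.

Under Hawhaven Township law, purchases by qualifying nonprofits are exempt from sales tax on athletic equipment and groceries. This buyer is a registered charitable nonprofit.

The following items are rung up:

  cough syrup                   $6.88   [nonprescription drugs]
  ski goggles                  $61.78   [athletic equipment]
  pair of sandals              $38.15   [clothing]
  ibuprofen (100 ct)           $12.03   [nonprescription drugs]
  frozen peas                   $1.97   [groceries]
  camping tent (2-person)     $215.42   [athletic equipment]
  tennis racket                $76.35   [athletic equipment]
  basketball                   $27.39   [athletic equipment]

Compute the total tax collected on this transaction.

$2.00

Cough syrup $6.88: nonprescription drugs → 0% → $0.00
Ski goggles $61.78: athletic equipment, buyer-exempt → 0% → $0.00
Pair of sandals $38.15: clothing → 5.25% → $2.00
Ibuprofen (100 ct) $12.03: nonprescription drugs → 0% → $0.00
Frozen peas $1.97: groceries, buyer-exempt → 0% → $0.00
Camping tent (2-person) $215.42: athletic equipment, buyer-exempt → 0% → $0.00
Tennis racket $76.35: athletic equipment, buyer-exempt → 0% → $0.00
Basketball $27.39: athletic equipment, buyer-exempt → 0% → $0.00
Total tax = $2.00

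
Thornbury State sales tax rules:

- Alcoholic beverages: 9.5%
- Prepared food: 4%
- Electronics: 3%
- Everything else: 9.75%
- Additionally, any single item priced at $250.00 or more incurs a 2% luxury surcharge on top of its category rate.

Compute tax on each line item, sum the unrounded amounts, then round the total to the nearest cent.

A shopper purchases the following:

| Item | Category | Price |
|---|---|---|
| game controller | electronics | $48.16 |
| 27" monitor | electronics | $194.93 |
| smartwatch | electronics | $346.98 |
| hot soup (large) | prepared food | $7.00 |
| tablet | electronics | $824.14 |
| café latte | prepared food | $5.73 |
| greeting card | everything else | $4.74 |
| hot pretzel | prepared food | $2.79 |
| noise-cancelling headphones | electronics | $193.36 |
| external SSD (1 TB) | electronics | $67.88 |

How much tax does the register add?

Game controller $48.16: electronics → 3% → $1.4448
27" monitor $194.93: electronics → 3% → $5.8479
Smartwatch $346.98: electronics → 3% + 2% surcharge = 5% → $17.349
Hot soup (large) $7.00: prepared food → 4% → $0.28
Tablet $824.14: electronics → 3% + 2% surcharge = 5% → $41.207
Café latte $5.73: prepared food → 4% → $0.2292
Greeting card $4.74: everything else → 9.75% → $0.46215
Hot pretzel $2.79: prepared food → 4% → $0.1116
Noise-cancelling headphones $193.36: electronics → 3% → $5.8008
External SSD (1 TB) $67.88: electronics → 3% → $2.0364
Unrounded tax sum = $74.76885 → $74.77

$74.77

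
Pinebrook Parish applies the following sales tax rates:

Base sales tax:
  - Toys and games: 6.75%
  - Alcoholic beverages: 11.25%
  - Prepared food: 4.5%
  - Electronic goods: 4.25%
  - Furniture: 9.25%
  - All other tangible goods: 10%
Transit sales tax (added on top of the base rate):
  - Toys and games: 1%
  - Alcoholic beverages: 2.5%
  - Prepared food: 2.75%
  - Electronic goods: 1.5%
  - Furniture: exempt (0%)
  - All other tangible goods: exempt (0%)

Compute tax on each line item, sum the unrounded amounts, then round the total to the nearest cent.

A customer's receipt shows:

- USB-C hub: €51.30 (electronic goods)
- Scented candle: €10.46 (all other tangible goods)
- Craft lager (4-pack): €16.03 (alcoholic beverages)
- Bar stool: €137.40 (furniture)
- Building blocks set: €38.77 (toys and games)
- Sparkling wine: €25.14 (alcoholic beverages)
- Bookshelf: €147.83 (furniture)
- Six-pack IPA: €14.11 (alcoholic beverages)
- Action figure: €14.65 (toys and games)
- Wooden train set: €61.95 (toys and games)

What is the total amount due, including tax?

USB-C hub €51.30: electronic goods → 4.25% + 1.5% transit = 5.75% → €2.94975
Scented candle €10.46: all other tangible goods → 10% + 0% transit = 10% → €1.046
Craft lager (4-pack) €16.03: alcoholic beverages → 11.25% + 2.5% transit = 13.75% → €2.204125
Bar stool €137.40: furniture → 9.25% + 0% transit = 9.25% → €12.7095
Building blocks set €38.77: toys and games → 6.75% + 1% transit = 7.75% → €3.004675
Sparkling wine €25.14: alcoholic beverages → 11.25% + 2.5% transit = 13.75% → €3.45675
Bookshelf €147.83: furniture → 9.25% + 0% transit = 9.25% → €13.674275
Six-pack IPA €14.11: alcoholic beverages → 11.25% + 2.5% transit = 13.75% → €1.940125
Action figure €14.65: toys and games → 6.75% + 1% transit = 7.75% → €1.135375
Wooden train set €61.95: toys and games → 6.75% + 1% transit = 7.75% → €4.801125
Subtotal = €517.64; unrounded tax = €46.9217 → €46.92; total due = €564.56

€564.56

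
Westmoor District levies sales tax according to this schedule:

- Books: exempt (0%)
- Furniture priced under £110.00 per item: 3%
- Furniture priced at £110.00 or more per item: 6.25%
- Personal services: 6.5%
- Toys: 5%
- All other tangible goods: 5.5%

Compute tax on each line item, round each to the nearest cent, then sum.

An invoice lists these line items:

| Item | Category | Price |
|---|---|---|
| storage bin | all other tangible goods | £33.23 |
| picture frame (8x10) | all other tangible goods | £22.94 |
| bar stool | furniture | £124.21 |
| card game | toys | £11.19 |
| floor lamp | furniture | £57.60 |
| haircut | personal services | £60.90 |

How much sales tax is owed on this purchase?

Storage bin £33.23: all other tangible goods → 5.5% → £1.83
Picture frame (8x10) £22.94: all other tangible goods → 5.5% → £1.26
Bar stool £124.21: furniture, £110.00 or more → 6.25% → £7.76
Card game £11.19: toys → 5% → £0.56
Floor lamp £57.60: furniture, under £110.00 → 3% → £1.73
Haircut £60.90: personal services → 6.5% → £3.96
Total tax = £1.83 + £1.26 + £7.76 + £0.56 + £1.73 + £3.96 = £17.10

£17.10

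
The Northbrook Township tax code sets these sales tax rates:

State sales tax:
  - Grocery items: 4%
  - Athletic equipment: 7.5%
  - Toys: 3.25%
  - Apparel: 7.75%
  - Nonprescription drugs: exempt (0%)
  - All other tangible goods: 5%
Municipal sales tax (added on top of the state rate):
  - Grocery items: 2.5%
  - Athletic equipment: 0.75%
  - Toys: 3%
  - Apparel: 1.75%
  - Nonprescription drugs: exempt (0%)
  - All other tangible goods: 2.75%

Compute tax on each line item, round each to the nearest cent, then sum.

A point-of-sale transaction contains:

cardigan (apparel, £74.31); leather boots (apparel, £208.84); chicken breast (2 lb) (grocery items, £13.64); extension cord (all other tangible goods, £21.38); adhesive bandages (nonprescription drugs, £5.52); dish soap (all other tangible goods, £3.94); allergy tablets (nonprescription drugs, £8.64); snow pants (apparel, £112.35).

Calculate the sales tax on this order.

£40.43

Cardigan £74.31: apparel → 7.75% + 1.75% municipal = 9.5% → £7.06
Leather boots £208.84: apparel → 7.75% + 1.75% municipal = 9.5% → £19.84
Chicken breast (2 lb) £13.64: grocery items → 4% + 2.5% municipal = 6.5% → £0.89
Extension cord £21.38: all other tangible goods → 5% + 2.75% municipal = 7.75% → £1.66
Adhesive bandages £5.52: nonprescription drugs → 0% + 0% municipal = 0% → £0.00
Dish soap £3.94: all other tangible goods → 5% + 2.75% municipal = 7.75% → £0.31
Allergy tablets £8.64: nonprescription drugs → 0% + 0% municipal = 0% → £0.00
Snow pants £112.35: apparel → 7.75% + 1.75% municipal = 9.5% → £10.67
Total tax = £7.06 + £19.84 + £0.89 + £1.66 + £0.31 + £10.67 = £40.43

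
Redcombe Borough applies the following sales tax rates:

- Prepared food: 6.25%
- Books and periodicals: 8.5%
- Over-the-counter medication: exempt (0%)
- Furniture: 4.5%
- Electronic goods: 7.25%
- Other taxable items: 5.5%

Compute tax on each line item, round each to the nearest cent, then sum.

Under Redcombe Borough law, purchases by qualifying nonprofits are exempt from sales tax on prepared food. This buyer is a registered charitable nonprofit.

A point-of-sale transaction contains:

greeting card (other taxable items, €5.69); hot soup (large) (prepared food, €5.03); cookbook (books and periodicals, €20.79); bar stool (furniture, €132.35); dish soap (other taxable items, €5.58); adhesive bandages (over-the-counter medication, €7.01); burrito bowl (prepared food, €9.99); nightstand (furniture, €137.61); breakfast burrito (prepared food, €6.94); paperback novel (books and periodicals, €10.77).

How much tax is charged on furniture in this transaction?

€12.15

Bar stool €132.35: furniture → 4.5% → €5.96
Nightstand €137.61: furniture → 4.5% → €6.19
Tax on furniture = €5.96 + €6.19 = €12.15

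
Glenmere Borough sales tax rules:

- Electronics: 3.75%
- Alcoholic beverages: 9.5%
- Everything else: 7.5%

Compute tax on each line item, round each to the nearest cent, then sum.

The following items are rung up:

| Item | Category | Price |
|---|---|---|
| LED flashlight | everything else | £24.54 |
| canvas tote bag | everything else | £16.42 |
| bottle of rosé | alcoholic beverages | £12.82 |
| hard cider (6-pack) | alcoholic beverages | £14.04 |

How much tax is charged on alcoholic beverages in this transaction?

Bottle of rosé £12.82: alcoholic beverages → 9.5% → £1.22
Hard cider (6-pack) £14.04: alcoholic beverages → 9.5% → £1.33
Tax on alcoholic beverages = £1.22 + £1.33 = £2.55

£2.55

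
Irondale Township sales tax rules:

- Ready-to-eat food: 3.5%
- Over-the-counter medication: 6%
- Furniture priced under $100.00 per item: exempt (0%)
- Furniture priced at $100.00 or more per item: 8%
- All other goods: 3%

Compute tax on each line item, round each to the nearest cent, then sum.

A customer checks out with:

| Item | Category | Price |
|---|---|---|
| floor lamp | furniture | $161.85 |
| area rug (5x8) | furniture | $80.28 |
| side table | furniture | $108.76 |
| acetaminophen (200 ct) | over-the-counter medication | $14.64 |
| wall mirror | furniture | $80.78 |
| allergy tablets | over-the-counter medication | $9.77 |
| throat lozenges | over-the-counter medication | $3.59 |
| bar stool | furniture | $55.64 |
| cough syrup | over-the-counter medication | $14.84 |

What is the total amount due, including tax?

Floor lamp $161.85: furniture, $100.00 or more → 8% → $12.95
Area rug (5x8) $80.28: furniture, under $100.00 → 0% → $0.00
Side table $108.76: furniture, $100.00 or more → 8% → $8.70
Acetaminophen (200 ct) $14.64: over-the-counter medication → 6% → $0.88
Wall mirror $80.78: furniture, under $100.00 → 0% → $0.00
Allergy tablets $9.77: over-the-counter medication → 6% → $0.59
Throat lozenges $3.59: over-the-counter medication → 6% → $0.22
Bar stool $55.64: furniture, under $100.00 → 0% → $0.00
Cough syrup $14.84: over-the-counter medication → 6% → $0.89
Subtotal = $530.15; tax = $24.23; total due = $554.38

$554.38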